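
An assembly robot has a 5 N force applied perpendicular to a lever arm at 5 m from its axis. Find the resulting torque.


Given: F = 5 N, r = 5 m, angle = 90 deg (perpendicular)
Using tau = F * r * sin(90)
sin(90) = 1
tau = 5 * 5 * 1
tau = 25 Nm

25 Nm


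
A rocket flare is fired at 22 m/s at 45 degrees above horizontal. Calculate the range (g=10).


Given: v0 = 22 m/s, theta = 45 deg, g = 10 m/s^2
sin(2*45) = sin(90) = 1
Using R = v0^2 * sin(2*theta) / g
R = 22^2 * 1 / 10
R = 484 / 10
R = 242/5 m

242/5 m


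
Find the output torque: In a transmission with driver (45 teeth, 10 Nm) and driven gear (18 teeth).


Given: N1 = 45, N2 = 18, T1 = 10 Nm
Using T2/T1 = N2/N1
T2 = T1 * N2 / N1
T2 = 10 * 18 / 45
T2 = 180 / 45
T2 = 4 Nm

4 Nm


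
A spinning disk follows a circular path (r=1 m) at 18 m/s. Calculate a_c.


Given: v = 18 m/s, r = 1 m
Using a_c = v^2 / r
a_c = 18^2 / 1
a_c = 324 / 1
a_c = 324 m/s^2

324 m/s^2


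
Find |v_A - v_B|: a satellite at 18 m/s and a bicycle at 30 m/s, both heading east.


Given: v_A = 18 m/s east, v_B = 30 m/s east
Both move in the same direction; relative speed = |v_A - v_B|
|18 - 30| = |-12|
= 12 m/s

12 m/s


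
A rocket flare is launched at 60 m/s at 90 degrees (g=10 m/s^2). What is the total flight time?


Given: v0 = 60 m/s, theta = 90 deg, g = 10 m/s^2
sin(90) = 1
Using T = 2*v0*sin(theta) / g
T = 2*60*1 / 10
T = 120 / 10
T = 12 s

12 s


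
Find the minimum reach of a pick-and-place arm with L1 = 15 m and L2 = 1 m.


Given: L1 = 15 m, L2 = 1 m
For a 2-link planar arm, min reach = |L1 - L2| (second link folded back)
Min reach = |15 - 1|
Min reach = 14 m

14 m


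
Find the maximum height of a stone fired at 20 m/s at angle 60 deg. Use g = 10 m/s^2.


Given: v0 = 20 m/s, theta = 60 deg, g = 10 m/s^2
sin^2(60) = 3/4
Using H = v0^2 * sin^2(theta) / (2*g)
H = 20^2 * 3/4 / (2*10)
H = 400 * 3/4 / 20
H = 300 / 20
H = 15 m

15 m


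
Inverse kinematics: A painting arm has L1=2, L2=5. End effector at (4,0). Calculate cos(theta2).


Given: L1 = 2, L2 = 5, target (x, y) = (4, 0)
Using cos(theta2) = (x^2 + y^2 - L1^2 - L2^2) / (2*L1*L2)
x^2 + y^2 = 4^2 + 0 = 16
L1^2 + L2^2 = 4 + 25 = 29
Numerator = 16 - 29 = -13
Denominator = 2*2*5 = 20
cos(theta2) = -13/20 = -13/20

-13/20


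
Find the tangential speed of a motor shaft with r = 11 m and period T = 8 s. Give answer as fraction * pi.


Given: radius r = 11 m, period T = 8 s
Using v = 2*pi*r / T
v = 2*pi*11 / 8
v = 22*pi / 8
v = 11/4*pi m/s

11/4*pi m/s


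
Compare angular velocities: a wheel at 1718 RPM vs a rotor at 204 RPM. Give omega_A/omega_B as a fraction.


Given: RPM_A = 1718, RPM_B = 204
omega = 2*pi*RPM/60, so omega_A/omega_B = RPM_A / RPM_B
omega_A/omega_B = 1718 / 204
omega_A/omega_B = 859/102

859/102


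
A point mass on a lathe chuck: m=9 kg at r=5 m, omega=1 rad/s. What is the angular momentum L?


Given: m = 9 kg, r = 5 m, omega = 1 rad/s
For a point mass: I = m*r^2
I = 9*5^2 = 9*25 = 225
L = I*omega = 225*1
L = 225 kg*m^2/s

225 kg*m^2/s


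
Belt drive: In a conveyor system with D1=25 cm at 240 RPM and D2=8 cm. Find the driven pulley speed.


Given: D1 = 25 cm, w1 = 240 RPM, D2 = 8 cm
Using D1*w1 = D2*w2
w2 = D1*w1 / D2
w2 = 25*240 / 8
w2 = 6000 / 8
w2 = 750 RPM

750 RPM


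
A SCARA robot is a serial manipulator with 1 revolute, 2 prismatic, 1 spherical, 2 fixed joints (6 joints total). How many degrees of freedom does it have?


Given: serial robot with 1 revolute, 2 prismatic, 1 spherical, 2 fixed joints
DOF contribution per joint type: revolute=1, prismatic=1, spherical=3, fixed=0
DOF = 1*1 + 2*1 + 1*3 + 2*0
DOF = 6

6


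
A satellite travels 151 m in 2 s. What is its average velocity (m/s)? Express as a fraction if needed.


Given: distance d = 151 m, time t = 2 s
Using v = d / t
v = 151 / 2
v = 151/2 m/s

151/2 m/s


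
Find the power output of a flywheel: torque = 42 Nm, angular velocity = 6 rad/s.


Given: tau = 42 Nm, omega = 6 rad/s
Using P = tau * omega
P = 42 * 6
P = 252 W

252 W


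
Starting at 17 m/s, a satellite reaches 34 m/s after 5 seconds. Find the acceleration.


Given: initial velocity v0 = 17 m/s, final velocity v = 34 m/s, time t = 5 s
Using a = (v - v0) / t
a = (34 - 17) / 5
a = 17 / 5
a = 17/5 m/s^2

17/5 m/s^2


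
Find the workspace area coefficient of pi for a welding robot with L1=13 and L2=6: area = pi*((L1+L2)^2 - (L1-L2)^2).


Given: L1 = 13, L2 = 6
(L1+L2)^2 = (19)^2 = 361
(L1-L2)^2 = (7)^2 = 49
Difference = 361 - 49 = 312
This equals 4*L1*L2 = 4*13*6 = 312
Workspace area = 312*pi

312


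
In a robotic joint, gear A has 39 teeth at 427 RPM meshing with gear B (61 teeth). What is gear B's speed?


Given: N1 = 39 teeth, w1 = 427 RPM, N2 = 61 teeth
Using N1*w1 = N2*w2
w2 = N1*w1 / N2
w2 = 39*427 / 61
w2 = 16653 / 61
w2 = 273 RPM

273 RPM


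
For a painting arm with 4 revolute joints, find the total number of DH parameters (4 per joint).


Given: 4 joints, 4 DH parameters per joint (d, theta, a, alpha)
Total DH parameters = number_of_joints * 4
Total = 4 * 4
Total = 16

16


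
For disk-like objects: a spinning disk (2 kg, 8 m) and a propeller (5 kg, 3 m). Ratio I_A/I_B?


Given: M1=2 kg, R1=8 m, M2=5 kg, R2=3 m
For a disk: I = (1/2)*M*R^2, so I_A/I_B = (M1*R1^2)/(M2*R2^2)
M1*R1^2 = 2*64 = 128
M2*R2^2 = 5*9 = 45
I_A/I_B = 128/45 = 128/45

128/45


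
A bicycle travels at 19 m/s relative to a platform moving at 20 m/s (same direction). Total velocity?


Given: object velocity = 19 m/s, platform velocity = 20 m/s (same direction)
Using classical velocity addition: v_total = v_object + v_platform
v_total = 19 + 20
v_total = 39 m/s

39 m/s


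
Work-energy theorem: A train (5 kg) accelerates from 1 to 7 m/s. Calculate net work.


Given: m = 5 kg, v0 = 1 m/s, v = 7 m/s
Using W = (1/2)*m*(v^2 - v0^2)
v^2 = 7^2 = 49
v0^2 = 1^2 = 1
v^2 - v0^2 = 49 - 1 = 48
W = (1/2)*5*48 = 120 J

120 J


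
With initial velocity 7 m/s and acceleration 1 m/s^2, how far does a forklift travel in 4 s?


Given: v0 = 7 m/s, a = 1 m/s^2, t = 4 s
Using s = v0*t + (1/2)*a*t^2
s = 7*4 + (1/2)*1*4^2
s = 28 + (1/2)*16
s = 28 + 8
s = 36

36 m


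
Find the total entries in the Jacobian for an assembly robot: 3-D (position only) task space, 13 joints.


Given: task space dimension = 3, joints = 13
Jacobian is a 3 x 13 matrix
Total entries = rows * columns
Total = 3 * 13
Total = 39

39


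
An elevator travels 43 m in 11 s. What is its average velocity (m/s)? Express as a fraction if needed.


Given: distance d = 43 m, time t = 11 s
Using v = d / t
v = 43 / 11
v = 43/11 m/s

43/11 m/s


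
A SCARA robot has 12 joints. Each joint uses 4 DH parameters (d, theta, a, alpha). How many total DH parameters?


Given: 12 joints, 4 DH parameters per joint (d, theta, a, alpha)
Total DH parameters = number_of_joints * 4
Total = 12 * 4
Total = 48

48


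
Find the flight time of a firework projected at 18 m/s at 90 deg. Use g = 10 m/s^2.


Given: v0 = 18 m/s, theta = 90 deg, g = 10 m/s^2
sin(90) = 1
Using T = 2*v0*sin(theta) / g
T = 2*18*1 / 10
T = 36 / 10
T = 18/5 s

18/5 s


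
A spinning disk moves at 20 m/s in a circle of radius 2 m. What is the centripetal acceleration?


Given: v = 20 m/s, r = 2 m
Using a_c = v^2 / r
a_c = 20^2 / 2
a_c = 400 / 2
a_c = 200 m/s^2

200 m/s^2


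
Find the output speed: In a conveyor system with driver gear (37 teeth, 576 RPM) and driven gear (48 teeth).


Given: N1 = 37 teeth, w1 = 576 RPM, N2 = 48 teeth
Using N1*w1 = N2*w2
w2 = N1*w1 / N2
w2 = 37*576 / 48
w2 = 21312 / 48
w2 = 444 RPM

444 RPM


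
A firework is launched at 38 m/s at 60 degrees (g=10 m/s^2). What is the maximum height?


Given: v0 = 38 m/s, theta = 60 deg, g = 10 m/s^2
sin^2(60) = 3/4
Using H = v0^2 * sin^2(theta) / (2*g)
H = 38^2 * 3/4 / (2*10)
H = 1444 * 3/4 / 20
H = 1083 / 20
H = 1083/20 m

1083/20 m


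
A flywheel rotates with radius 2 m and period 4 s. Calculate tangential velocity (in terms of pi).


Given: radius r = 2 m, period T = 4 s
Using v = 2*pi*r / T
v = 2*pi*2 / 4
v = 4*pi / 4
v = 1*pi m/s

1*pi m/s


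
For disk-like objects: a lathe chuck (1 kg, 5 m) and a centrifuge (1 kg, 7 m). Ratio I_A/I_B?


Given: M1=1 kg, R1=5 m, M2=1 kg, R2=7 m
For a disk: I = (1/2)*M*R^2, so I_A/I_B = (M1*R1^2)/(M2*R2^2)
M1*R1^2 = 1*25 = 25
M2*R2^2 = 1*49 = 49
I_A/I_B = 25/49 = 25/49

25/49


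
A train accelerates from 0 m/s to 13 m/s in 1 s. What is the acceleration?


Given: initial velocity v0 = 0 m/s, final velocity v = 13 m/s, time t = 1 s
Using a = (v - v0) / t
a = (13 - 0) / 1
a = 13 / 1
a = 13 m/s^2

13 m/s^2


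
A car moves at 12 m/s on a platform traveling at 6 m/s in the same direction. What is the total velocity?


Given: object velocity = 12 m/s, platform velocity = 6 m/s (same direction)
Using classical velocity addition: v_total = v_object + v_platform
v_total = 12 + 6
v_total = 18 m/s

18 m/s


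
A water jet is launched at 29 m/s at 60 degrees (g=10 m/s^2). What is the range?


Given: v0 = 29 m/s, theta = 60 deg, g = 10 m/s^2
sin(2*60) = sin(120) = sqrt(3)/2
Using R = v0^2 * sin(2*theta) / g
R = 29^2 * (sqrt(3)/2) / 10
R = 841 * sqrt(3) / 20
R = 841/20*sqrt(3) m

841/20*sqrt(3) m


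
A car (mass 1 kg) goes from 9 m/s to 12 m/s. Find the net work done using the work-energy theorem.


Given: m = 1 kg, v0 = 9 m/s, v = 12 m/s
Using W = (1/2)*m*(v^2 - v0^2)
v^2 = 12^2 = 144
v0^2 = 9^2 = 81
v^2 - v0^2 = 144 - 81 = 63
W = (1/2)*1*63 = 63/2 J

63/2 J


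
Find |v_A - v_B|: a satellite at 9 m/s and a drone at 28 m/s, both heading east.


Given: v_A = 9 m/s east, v_B = 28 m/s east
Both move in the same direction; relative speed = |v_A - v_B|
|9 - 28| = |-19|
= 19 m/s

19 m/s


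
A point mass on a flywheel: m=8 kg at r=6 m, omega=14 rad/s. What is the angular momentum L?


Given: m = 8 kg, r = 6 m, omega = 14 rad/s
For a point mass: I = m*r^2
I = 8*6^2 = 8*36 = 288
L = I*omega = 288*14
L = 4032 kg*m^2/s

4032 kg*m^2/s


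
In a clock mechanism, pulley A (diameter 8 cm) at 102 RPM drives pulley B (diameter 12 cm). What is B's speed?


Given: D1 = 8 cm, w1 = 102 RPM, D2 = 12 cm
Using D1*w1 = D2*w2
w2 = D1*w1 / D2
w2 = 8*102 / 12
w2 = 816 / 12
w2 = 68 RPM

68 RPM


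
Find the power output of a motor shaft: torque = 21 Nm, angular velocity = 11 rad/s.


Given: tau = 21 Nm, omega = 11 rad/s
Using P = tau * omega
P = 21 * 11
P = 231 W

231 W


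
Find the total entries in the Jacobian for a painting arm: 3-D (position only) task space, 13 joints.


Given: task space dimension = 3, joints = 13
Jacobian is a 3 x 13 matrix
Total entries = rows * columns
Total = 3 * 13
Total = 39

39


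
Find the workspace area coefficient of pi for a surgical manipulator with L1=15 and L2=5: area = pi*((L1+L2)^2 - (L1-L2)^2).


Given: L1 = 15, L2 = 5
(L1+L2)^2 = (20)^2 = 400
(L1-L2)^2 = (10)^2 = 100
Difference = 400 - 100 = 300
This equals 4*L1*L2 = 4*15*5 = 300
Workspace area = 300*pi

300


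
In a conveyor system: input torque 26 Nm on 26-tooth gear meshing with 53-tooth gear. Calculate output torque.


Given: N1 = 26, N2 = 53, T1 = 26 Nm
Using T2/T1 = N2/N1
T2 = T1 * N2 / N1
T2 = 26 * 53 / 26
T2 = 1378 / 26
T2 = 53 Nm

53 Nm


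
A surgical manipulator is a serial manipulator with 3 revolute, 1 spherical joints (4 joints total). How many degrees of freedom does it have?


Given: serial robot with 3 revolute, 1 spherical joints
DOF contribution per joint type: revolute=1, prismatic=1, spherical=3, fixed=0
DOF = 3*1 + 1*3
DOF = 6

6


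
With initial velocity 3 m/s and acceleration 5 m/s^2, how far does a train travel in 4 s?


Given: v0 = 3 m/s, a = 5 m/s^2, t = 4 s
Using s = v0*t + (1/2)*a*t^2
s = 3*4 + (1/2)*5*4^2
s = 12 + (1/2)*80
s = 12 + 40
s = 52

52 m


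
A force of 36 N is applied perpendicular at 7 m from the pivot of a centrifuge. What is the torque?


Given: F = 36 N, r = 7 m, angle = 90 deg (perpendicular)
Using tau = F * r * sin(90)
sin(90) = 1
tau = 36 * 7 * 1
tau = 252 Nm

252 Nm


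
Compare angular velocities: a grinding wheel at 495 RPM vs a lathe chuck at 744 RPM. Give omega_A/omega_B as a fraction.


Given: RPM_A = 495, RPM_B = 744
omega = 2*pi*RPM/60, so omega_A/omega_B = RPM_A / RPM_B
omega_A/omega_B = 495 / 744
omega_A/omega_B = 165/248

165/248


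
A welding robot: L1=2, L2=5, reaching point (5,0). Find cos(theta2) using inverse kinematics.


Given: L1 = 2, L2 = 5, target (x, y) = (5, 0)
Using cos(theta2) = (x^2 + y^2 - L1^2 - L2^2) / (2*L1*L2)
x^2 + y^2 = 5^2 + 0 = 25
L1^2 + L2^2 = 4 + 25 = 29
Numerator = 25 - 29 = -4
Denominator = 2*2*5 = 20
cos(theta2) = -4/20 = -1/5

-1/5


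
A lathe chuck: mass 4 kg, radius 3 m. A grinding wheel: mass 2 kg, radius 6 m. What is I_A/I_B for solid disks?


Given: M1=4 kg, R1=3 m, M2=2 kg, R2=6 m
For a disk: I = (1/2)*M*R^2, so I_A/I_B = (M1*R1^2)/(M2*R2^2)
M1*R1^2 = 4*9 = 36
M2*R2^2 = 2*36 = 72
I_A/I_B = 36/72 = 1/2

1/2


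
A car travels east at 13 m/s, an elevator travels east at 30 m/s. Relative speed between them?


Given: v_A = 13 m/s east, v_B = 30 m/s east
Both move in the same direction; relative speed = |v_A - v_B|
|13 - 30| = |-17|
= 17 m/s

17 m/s


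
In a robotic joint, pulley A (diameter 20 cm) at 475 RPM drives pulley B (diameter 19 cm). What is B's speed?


Given: D1 = 20 cm, w1 = 475 RPM, D2 = 19 cm
Using D1*w1 = D2*w2
w2 = D1*w1 / D2
w2 = 20*475 / 19
w2 = 9500 / 19
w2 = 500 RPM

500 RPM


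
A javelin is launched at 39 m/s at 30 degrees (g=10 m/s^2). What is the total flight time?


Given: v0 = 39 m/s, theta = 30 deg, g = 10 m/s^2
sin(30) = 1/2
Using T = 2*v0*sin(theta) / g
T = 2*39*1/2 / 10
T = 39 / 10
T = 39/10 s

39/10 s


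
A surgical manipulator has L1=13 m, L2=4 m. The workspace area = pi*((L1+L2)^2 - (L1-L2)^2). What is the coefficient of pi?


Given: L1 = 13, L2 = 4
(L1+L2)^2 = (17)^2 = 289
(L1-L2)^2 = (9)^2 = 81
Difference = 289 - 81 = 208
This equals 4*L1*L2 = 4*13*4 = 208
Workspace area = 208*pi

208


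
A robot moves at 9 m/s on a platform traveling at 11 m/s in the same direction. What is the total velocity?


Given: object velocity = 9 m/s, platform velocity = 11 m/s (same direction)
Using classical velocity addition: v_total = v_object + v_platform
v_total = 9 + 11
v_total = 20 m/s

20 m/s


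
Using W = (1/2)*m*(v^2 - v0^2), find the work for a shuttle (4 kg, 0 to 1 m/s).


Given: m = 4 kg, v0 = 0 m/s, v = 1 m/s
Using W = (1/2)*m*(v^2 - v0^2)
v^2 = 1^2 = 1
v0^2 = 0^2 = 0
v^2 - v0^2 = 1 - 0 = 1
W = (1/2)*4*1 = 2 J

2 J


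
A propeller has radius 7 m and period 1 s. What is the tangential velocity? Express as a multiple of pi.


Given: radius r = 7 m, period T = 1 s
Using v = 2*pi*r / T
v = 2*pi*7 / 1
v = 14*pi / 1
v = 14*pi m/s

14*pi m/s


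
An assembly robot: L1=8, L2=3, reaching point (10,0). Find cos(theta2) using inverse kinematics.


Given: L1 = 8, L2 = 3, target (x, y) = (10, 0)
Using cos(theta2) = (x^2 + y^2 - L1^2 - L2^2) / (2*L1*L2)
x^2 + y^2 = 10^2 + 0 = 100
L1^2 + L2^2 = 64 + 9 = 73
Numerator = 100 - 73 = 27
Denominator = 2*8*3 = 48
cos(theta2) = 27/48 = 9/16

9/16


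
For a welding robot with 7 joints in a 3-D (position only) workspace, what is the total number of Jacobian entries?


Given: task space dimension = 3, joints = 7
Jacobian is a 3 x 7 matrix
Total entries = rows * columns
Total = 3 * 7
Total = 21

21


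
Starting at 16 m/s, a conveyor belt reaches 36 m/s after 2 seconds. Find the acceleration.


Given: initial velocity v0 = 16 m/s, final velocity v = 36 m/s, time t = 2 s
Using a = (v - v0) / t
a = (36 - 16) / 2
a = 20 / 2
a = 10 m/s^2

10 m/s^2


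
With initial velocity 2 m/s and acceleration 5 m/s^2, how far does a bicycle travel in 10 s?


Given: v0 = 2 m/s, a = 5 m/s^2, t = 10 s
Using s = v0*t + (1/2)*a*t^2
s = 2*10 + (1/2)*5*10^2
s = 20 + (1/2)*500
s = 20 + 250
s = 270

270 m


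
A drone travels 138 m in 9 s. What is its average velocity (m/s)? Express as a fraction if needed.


Given: distance d = 138 m, time t = 9 s
Using v = d / t
v = 138 / 9
v = 46/3 m/s

46/3 m/s


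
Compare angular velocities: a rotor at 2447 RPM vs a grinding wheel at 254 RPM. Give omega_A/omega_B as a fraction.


Given: RPM_A = 2447, RPM_B = 254
omega = 2*pi*RPM/60, so omega_A/omega_B = RPM_A / RPM_B
omega_A/omega_B = 2447 / 254
omega_A/omega_B = 2447/254

2447/254


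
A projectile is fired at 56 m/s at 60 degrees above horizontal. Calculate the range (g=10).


Given: v0 = 56 m/s, theta = 60 deg, g = 10 m/s^2
sin(2*60) = sin(120) = sqrt(3)/2
Using R = v0^2 * sin(2*theta) / g
R = 56^2 * (sqrt(3)/2) / 10
R = 3136 * sqrt(3) / 20
R = 784/5*sqrt(3) m

784/5*sqrt(3) m


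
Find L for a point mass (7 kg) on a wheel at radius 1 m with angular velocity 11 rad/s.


Given: m = 7 kg, r = 1 m, omega = 11 rad/s
For a point mass: I = m*r^2
I = 7*1^2 = 7*1 = 7
L = I*omega = 7*11
L = 77 kg*m^2/s

77 kg*m^2/s


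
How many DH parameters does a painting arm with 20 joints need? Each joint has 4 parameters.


Given: 20 joints, 4 DH parameters per joint (d, theta, a, alpha)
Total DH parameters = number_of_joints * 4
Total = 20 * 4
Total = 80

80


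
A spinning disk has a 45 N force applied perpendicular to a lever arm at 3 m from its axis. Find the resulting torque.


Given: F = 45 N, r = 3 m, angle = 90 deg (perpendicular)
Using tau = F * r * sin(90)
sin(90) = 1
tau = 45 * 3 * 1
tau = 135 Nm

135 Nm


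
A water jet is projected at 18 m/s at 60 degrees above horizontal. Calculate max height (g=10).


Given: v0 = 18 m/s, theta = 60 deg, g = 10 m/s^2
sin^2(60) = 3/4
Using H = v0^2 * sin^2(theta) / (2*g)
H = 18^2 * 3/4 / (2*10)
H = 324 * 3/4 / 20
H = 243 / 20
H = 243/20 m

243/20 m


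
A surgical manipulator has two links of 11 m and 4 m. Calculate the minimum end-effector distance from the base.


Given: L1 = 11 m, L2 = 4 m
For a 2-link planar arm, min reach = |L1 - L2| (second link folded back)
Min reach = |11 - 4|
Min reach = 7 m

7 m


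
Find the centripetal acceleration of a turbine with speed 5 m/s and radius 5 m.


Given: v = 5 m/s, r = 5 m
Using a_c = v^2 / r
a_c = 5^2 / 5
a_c = 25 / 5
a_c = 5 m/s^2

5 m/s^2


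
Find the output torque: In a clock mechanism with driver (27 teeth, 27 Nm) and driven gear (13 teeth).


Given: N1 = 27, N2 = 13, T1 = 27 Nm
Using T2/T1 = N2/N1
T2 = T1 * N2 / N1
T2 = 27 * 13 / 27
T2 = 351 / 27
T2 = 13 Nm

13 Nm


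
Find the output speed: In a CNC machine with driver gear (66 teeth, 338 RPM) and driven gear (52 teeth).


Given: N1 = 66 teeth, w1 = 338 RPM, N2 = 52 teeth
Using N1*w1 = N2*w2
w2 = N1*w1 / N2
w2 = 66*338 / 52
w2 = 22308 / 52
w2 = 429 RPM

429 RPM


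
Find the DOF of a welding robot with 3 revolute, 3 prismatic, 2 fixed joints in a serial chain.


Given: serial robot with 3 revolute, 3 prismatic, 2 fixed joints
DOF contribution per joint type: revolute=1, prismatic=1, spherical=3, fixed=0
DOF = 3*1 + 3*1 + 2*0
DOF = 6

6


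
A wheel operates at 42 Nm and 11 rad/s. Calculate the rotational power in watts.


Given: tau = 42 Nm, omega = 11 rad/s
Using P = tau * omega
P = 42 * 11
P = 462 W

462 W


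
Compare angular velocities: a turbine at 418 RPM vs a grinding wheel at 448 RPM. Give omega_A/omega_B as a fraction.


Given: RPM_A = 418, RPM_B = 448
omega = 2*pi*RPM/60, so omega_A/omega_B = RPM_A / RPM_B
omega_A/omega_B = 418 / 448
omega_A/omega_B = 209/224

209/224


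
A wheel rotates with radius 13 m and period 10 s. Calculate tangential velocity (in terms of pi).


Given: radius r = 13 m, period T = 10 s
Using v = 2*pi*r / T
v = 2*pi*13 / 10
v = 26*pi / 10
v = 13/5*pi m/s

13/5*pi m/s


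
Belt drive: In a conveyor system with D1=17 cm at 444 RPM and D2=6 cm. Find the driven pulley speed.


Given: D1 = 17 cm, w1 = 444 RPM, D2 = 6 cm
Using D1*w1 = D2*w2
w2 = D1*w1 / D2
w2 = 17*444 / 6
w2 = 7548 / 6
w2 = 1258 RPM

1258 RPM


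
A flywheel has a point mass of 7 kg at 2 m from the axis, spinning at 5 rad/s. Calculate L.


Given: m = 7 kg, r = 2 m, omega = 5 rad/s
For a point mass: I = m*r^2
I = 7*2^2 = 7*4 = 28
L = I*omega = 28*5
L = 140 kg*m^2/s

140 kg*m^2/s


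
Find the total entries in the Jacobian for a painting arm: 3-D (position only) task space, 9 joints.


Given: task space dimension = 3, joints = 9
Jacobian is a 3 x 9 matrix
Total entries = rows * columns
Total = 3 * 9
Total = 27

27


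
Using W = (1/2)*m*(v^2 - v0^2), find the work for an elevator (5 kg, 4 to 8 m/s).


Given: m = 5 kg, v0 = 4 m/s, v = 8 m/s
Using W = (1/2)*m*(v^2 - v0^2)
v^2 = 8^2 = 64
v0^2 = 4^2 = 16
v^2 - v0^2 = 64 - 16 = 48
W = (1/2)*5*48 = 120 J

120 J


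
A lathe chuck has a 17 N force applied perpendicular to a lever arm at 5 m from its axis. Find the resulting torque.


Given: F = 17 N, r = 5 m, angle = 90 deg (perpendicular)
Using tau = F * r * sin(90)
sin(90) = 1
tau = 17 * 5 * 1
tau = 85 Nm

85 Nm


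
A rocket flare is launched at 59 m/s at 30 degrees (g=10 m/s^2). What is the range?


Given: v0 = 59 m/s, theta = 30 deg, g = 10 m/s^2
sin(2*30) = sin(60) = sqrt(3)/2
Using R = v0^2 * sin(2*theta) / g
R = 59^2 * (sqrt(3)/2) / 10
R = 3481 * sqrt(3) / 20
R = 3481/20*sqrt(3) m

3481/20*sqrt(3) m


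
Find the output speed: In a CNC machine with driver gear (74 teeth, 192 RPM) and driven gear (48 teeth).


Given: N1 = 74 teeth, w1 = 192 RPM, N2 = 48 teeth
Using N1*w1 = N2*w2
w2 = N1*w1 / N2
w2 = 74*192 / 48
w2 = 14208 / 48
w2 = 296 RPM

296 RPM


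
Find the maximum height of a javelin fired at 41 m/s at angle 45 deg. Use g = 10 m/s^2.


Given: v0 = 41 m/s, theta = 45 deg, g = 10 m/s^2
sin^2(45) = 1/2
Using H = v0^2 * sin^2(theta) / (2*g)
H = 41^2 * 1/2 / (2*10)
H = 1681 * 1/2 / 20
H = 1681/2 / 20
H = 1681/40 m

1681/40 m


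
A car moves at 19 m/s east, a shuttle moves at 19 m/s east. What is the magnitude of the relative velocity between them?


Given: v_A = 19 m/s east, v_B = 19 m/s east
Both move in the same direction; relative speed = |v_A - v_B|
|19 - 19| = |0|
= 0 m/s

0 m/s


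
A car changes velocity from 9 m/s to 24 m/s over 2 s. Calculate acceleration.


Given: initial velocity v0 = 9 m/s, final velocity v = 24 m/s, time t = 2 s
Using a = (v - v0) / t
a = (24 - 9) / 2
a = 15 / 2
a = 15/2 m/s^2

15/2 m/s^2


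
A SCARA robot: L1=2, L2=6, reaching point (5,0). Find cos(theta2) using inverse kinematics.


Given: L1 = 2, L2 = 6, target (x, y) = (5, 0)
Using cos(theta2) = (x^2 + y^2 - L1^2 - L2^2) / (2*L1*L2)
x^2 + y^2 = 5^2 + 0 = 25
L1^2 + L2^2 = 4 + 36 = 40
Numerator = 25 - 40 = -15
Denominator = 2*2*6 = 24
cos(theta2) = -15/24 = -5/8

-5/8


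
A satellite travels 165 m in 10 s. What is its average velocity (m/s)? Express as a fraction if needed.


Given: distance d = 165 m, time t = 10 s
Using v = d / t
v = 165 / 10
v = 33/2 m/s

33/2 m/s


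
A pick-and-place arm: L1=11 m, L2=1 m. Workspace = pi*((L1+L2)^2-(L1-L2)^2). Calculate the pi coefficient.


Given: L1 = 11, L2 = 1
(L1+L2)^2 = (12)^2 = 144
(L1-L2)^2 = (10)^2 = 100
Difference = 144 - 100 = 44
This equals 4*L1*L2 = 4*11*1 = 44
Workspace area = 44*pi

44


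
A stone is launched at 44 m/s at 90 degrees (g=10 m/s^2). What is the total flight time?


Given: v0 = 44 m/s, theta = 90 deg, g = 10 m/s^2
sin(90) = 1
Using T = 2*v0*sin(theta) / g
T = 2*44*1 / 10
T = 88 / 10
T = 44/5 s

44/5 s


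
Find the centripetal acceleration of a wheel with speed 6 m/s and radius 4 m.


Given: v = 6 m/s, r = 4 m
Using a_c = v^2 / r
a_c = 6^2 / 4
a_c = 36 / 4
a_c = 9 m/s^2

9 m/s^2


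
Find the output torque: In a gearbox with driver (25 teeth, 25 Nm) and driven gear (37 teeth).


Given: N1 = 25, N2 = 37, T1 = 25 Nm
Using T2/T1 = N2/N1
T2 = T1 * N2 / N1
T2 = 25 * 37 / 25
T2 = 925 / 25
T2 = 37 Nm

37 Nm


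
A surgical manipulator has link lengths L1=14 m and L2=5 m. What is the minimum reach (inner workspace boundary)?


Given: L1 = 14 m, L2 = 5 m
For a 2-link planar arm, min reach = |L1 - L2| (second link folded back)
Min reach = |14 - 5|
Min reach = 9 m

9 m


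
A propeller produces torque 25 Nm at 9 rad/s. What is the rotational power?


Given: tau = 25 Nm, omega = 9 rad/s
Using P = tau * omega
P = 25 * 9
P = 225 W

225 W


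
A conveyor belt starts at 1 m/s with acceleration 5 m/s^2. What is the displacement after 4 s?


Given: v0 = 1 m/s, a = 5 m/s^2, t = 4 s
Using s = v0*t + (1/2)*a*t^2
s = 1*4 + (1/2)*5*4^2
s = 4 + (1/2)*80
s = 4 + 40
s = 44

44 m


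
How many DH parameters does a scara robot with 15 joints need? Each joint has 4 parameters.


Given: 15 joints, 4 DH parameters per joint (d, theta, a, alpha)
Total DH parameters = number_of_joints * 4
Total = 15 * 4
Total = 60

60


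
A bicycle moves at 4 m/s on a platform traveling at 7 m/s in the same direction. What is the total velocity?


Given: object velocity = 4 m/s, platform velocity = 7 m/s (same direction)
Using classical velocity addition: v_total = v_object + v_platform
v_total = 4 + 7
v_total = 11 m/s

11 m/s


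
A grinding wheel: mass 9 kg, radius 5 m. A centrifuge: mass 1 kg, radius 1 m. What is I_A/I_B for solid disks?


Given: M1=9 kg, R1=5 m, M2=1 kg, R2=1 m
For a disk: I = (1/2)*M*R^2, so I_A/I_B = (M1*R1^2)/(M2*R2^2)
M1*R1^2 = 9*25 = 225
M2*R2^2 = 1*1 = 1
I_A/I_B = 225/1 = 225

225


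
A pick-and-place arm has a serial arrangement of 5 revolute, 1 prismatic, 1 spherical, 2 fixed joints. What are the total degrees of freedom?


Given: serial robot with 5 revolute, 1 prismatic, 1 spherical, 2 fixed joints
DOF contribution per joint type: revolute=1, prismatic=1, spherical=3, fixed=0
DOF = 5*1 + 1*1 + 1*3 + 2*0
DOF = 9

9


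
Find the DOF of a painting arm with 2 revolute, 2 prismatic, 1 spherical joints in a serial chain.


Given: serial robot with 2 revolute, 2 prismatic, 1 spherical joints
DOF contribution per joint type: revolute=1, prismatic=1, spherical=3, fixed=0
DOF = 2*1 + 2*1 + 1*3
DOF = 7

7


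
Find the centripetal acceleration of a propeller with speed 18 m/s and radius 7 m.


Given: v = 18 m/s, r = 7 m
Using a_c = v^2 / r
a_c = 18^2 / 7
a_c = 324 / 7
a_c = 324/7 m/s^2

324/7 m/s^2


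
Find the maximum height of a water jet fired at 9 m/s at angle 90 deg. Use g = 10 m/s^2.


Given: v0 = 9 m/s, theta = 90 deg, g = 10 m/s^2
sin^2(90) = 1
Using H = v0^2 * sin^2(theta) / (2*g)
H = 9^2 * 1 / (2*10)
H = 81 * 1 / 20
H = 81 / 20
H = 81/20 m

81/20 m


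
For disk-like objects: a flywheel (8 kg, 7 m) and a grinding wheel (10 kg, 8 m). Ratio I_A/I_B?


Given: M1=8 kg, R1=7 m, M2=10 kg, R2=8 m
For a disk: I = (1/2)*M*R^2, so I_A/I_B = (M1*R1^2)/(M2*R2^2)
M1*R1^2 = 8*49 = 392
M2*R2^2 = 10*64 = 640
I_A/I_B = 392/640 = 49/80

49/80


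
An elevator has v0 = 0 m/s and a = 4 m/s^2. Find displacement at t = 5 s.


Given: v0 = 0 m/s, a = 4 m/s^2, t = 5 s
Using s = v0*t + (1/2)*a*t^2
s = 0*5 + (1/2)*4*5^2
s = 0 + (1/2)*100
s = 0 + 50
s = 50

50 m


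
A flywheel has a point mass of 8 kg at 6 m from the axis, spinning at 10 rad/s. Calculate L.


Given: m = 8 kg, r = 6 m, omega = 10 rad/s
For a point mass: I = m*r^2
I = 8*6^2 = 8*36 = 288
L = I*omega = 288*10
L = 2880 kg*m^2/s

2880 kg*m^2/s


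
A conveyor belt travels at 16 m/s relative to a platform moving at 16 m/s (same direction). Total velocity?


Given: object velocity = 16 m/s, platform velocity = 16 m/s (same direction)
Using classical velocity addition: v_total = v_object + v_platform
v_total = 16 + 16
v_total = 32 m/s

32 m/s


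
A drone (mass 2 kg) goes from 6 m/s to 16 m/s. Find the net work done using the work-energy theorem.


Given: m = 2 kg, v0 = 6 m/s, v = 16 m/s
Using W = (1/2)*m*(v^2 - v0^2)
v^2 = 16^2 = 256
v0^2 = 6^2 = 36
v^2 - v0^2 = 256 - 36 = 220
W = (1/2)*2*220 = 220 J

220 J


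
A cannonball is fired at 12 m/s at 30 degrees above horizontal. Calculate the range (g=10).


Given: v0 = 12 m/s, theta = 30 deg, g = 10 m/s^2
sin(2*30) = sin(60) = sqrt(3)/2
Using R = v0^2 * sin(2*theta) / g
R = 12^2 * (sqrt(3)/2) / 10
R = 144 * sqrt(3) / 20
R = 36/5*sqrt(3) m

36/5*sqrt(3) m


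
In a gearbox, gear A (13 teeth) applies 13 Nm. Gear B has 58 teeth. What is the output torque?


Given: N1 = 13, N2 = 58, T1 = 13 Nm
Using T2/T1 = N2/N1
T2 = T1 * N2 / N1
T2 = 13 * 58 / 13
T2 = 754 / 13
T2 = 58 Nm

58 Nm


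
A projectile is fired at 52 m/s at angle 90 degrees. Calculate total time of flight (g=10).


Given: v0 = 52 m/s, theta = 90 deg, g = 10 m/s^2
sin(90) = 1
Using T = 2*v0*sin(theta) / g
T = 2*52*1 / 10
T = 104 / 10
T = 52/5 s

52/5 s


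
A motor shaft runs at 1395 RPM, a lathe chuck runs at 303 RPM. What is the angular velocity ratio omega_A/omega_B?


Given: RPM_A = 1395, RPM_B = 303
omega = 2*pi*RPM/60, so omega_A/omega_B = RPM_A / RPM_B
omega_A/omega_B = 1395 / 303
omega_A/omega_B = 465/101

465/101


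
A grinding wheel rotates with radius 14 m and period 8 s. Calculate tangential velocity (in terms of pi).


Given: radius r = 14 m, period T = 8 s
Using v = 2*pi*r / T
v = 2*pi*14 / 8
v = 28*pi / 8
v = 7/2*pi m/s

7/2*pi m/s


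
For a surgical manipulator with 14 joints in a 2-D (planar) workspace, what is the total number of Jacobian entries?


Given: task space dimension = 2, joints = 14
Jacobian is a 2 x 14 matrix
Total entries = rows * columns
Total = 2 * 14
Total = 28

28


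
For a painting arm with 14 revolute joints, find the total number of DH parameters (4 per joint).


Given: 14 joints, 4 DH parameters per joint (d, theta, a, alpha)
Total DH parameters = number_of_joints * 4
Total = 14 * 4
Total = 56

56


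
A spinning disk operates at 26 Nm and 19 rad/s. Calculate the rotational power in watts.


Given: tau = 26 Nm, omega = 19 rad/s
Using P = tau * omega
P = 26 * 19
P = 494 W

494 W


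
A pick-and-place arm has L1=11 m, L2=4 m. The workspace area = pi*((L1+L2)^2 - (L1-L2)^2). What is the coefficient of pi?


Given: L1 = 11, L2 = 4
(L1+L2)^2 = (15)^2 = 225
(L1-L2)^2 = (7)^2 = 49
Difference = 225 - 49 = 176
This equals 4*L1*L2 = 4*11*4 = 176
Workspace area = 176*pi

176


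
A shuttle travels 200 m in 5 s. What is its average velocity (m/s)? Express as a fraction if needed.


Given: distance d = 200 m, time t = 5 s
Using v = d / t
v = 200 / 5
v = 40 m/s

40 m/s


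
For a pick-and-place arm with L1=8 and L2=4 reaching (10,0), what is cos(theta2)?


Given: L1 = 8, L2 = 4, target (x, y) = (10, 0)
Using cos(theta2) = (x^2 + y^2 - L1^2 - L2^2) / (2*L1*L2)
x^2 + y^2 = 10^2 + 0 = 100
L1^2 + L2^2 = 64 + 16 = 80
Numerator = 100 - 80 = 20
Denominator = 2*8*4 = 64
cos(theta2) = 20/64 = 5/16

5/16


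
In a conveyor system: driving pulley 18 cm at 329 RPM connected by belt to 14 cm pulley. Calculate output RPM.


Given: D1 = 18 cm, w1 = 329 RPM, D2 = 14 cm
Using D1*w1 = D2*w2
w2 = D1*w1 / D2
w2 = 18*329 / 14
w2 = 5922 / 14
w2 = 423 RPM

423 RPM


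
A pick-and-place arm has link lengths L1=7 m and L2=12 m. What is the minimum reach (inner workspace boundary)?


Given: L1 = 7 m, L2 = 12 m
For a 2-link planar arm, min reach = |L1 - L2| (second link folded back)
Min reach = |7 - 12|
Min reach = 5 m

5 m


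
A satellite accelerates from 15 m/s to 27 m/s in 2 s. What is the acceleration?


Given: initial velocity v0 = 15 m/s, final velocity v = 27 m/s, time t = 2 s
Using a = (v - v0) / t
a = (27 - 15) / 2
a = 12 / 2
a = 6 m/s^2

6 m/s^2


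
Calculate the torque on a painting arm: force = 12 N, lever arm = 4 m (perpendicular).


Given: F = 12 N, r = 4 m, angle = 90 deg (perpendicular)
Using tau = F * r * sin(90)
sin(90) = 1
tau = 12 * 4 * 1
tau = 48 Nm

48 Nm


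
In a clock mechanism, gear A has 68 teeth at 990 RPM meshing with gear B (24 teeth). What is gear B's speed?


Given: N1 = 68 teeth, w1 = 990 RPM, N2 = 24 teeth
Using N1*w1 = N2*w2
w2 = N1*w1 / N2
w2 = 68*990 / 24
w2 = 67320 / 24
w2 = 2805 RPM

2805 RPM


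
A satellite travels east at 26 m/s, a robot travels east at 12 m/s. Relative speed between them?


Given: v_A = 26 m/s east, v_B = 12 m/s east
Both move in the same direction; relative speed = |v_A - v_B|
|26 - 12| = |14|
= 14 m/s

14 m/s


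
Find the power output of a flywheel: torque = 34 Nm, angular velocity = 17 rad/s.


Given: tau = 34 Nm, omega = 17 rad/s
Using P = tau * omega
P = 34 * 17
P = 578 W

578 W


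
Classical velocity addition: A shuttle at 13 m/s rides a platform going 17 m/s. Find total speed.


Given: object velocity = 13 m/s, platform velocity = 17 m/s (same direction)
Using classical velocity addition: v_total = v_object + v_platform
v_total = 13 + 17
v_total = 30 m/s

30 m/s


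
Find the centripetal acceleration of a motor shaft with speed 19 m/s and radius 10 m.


Given: v = 19 m/s, r = 10 m
Using a_c = v^2 / r
a_c = 19^2 / 10
a_c = 361 / 10
a_c = 361/10 m/s^2

361/10 m/s^2


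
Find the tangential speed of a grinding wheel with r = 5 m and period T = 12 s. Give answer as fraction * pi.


Given: radius r = 5 m, period T = 12 s
Using v = 2*pi*r / T
v = 2*pi*5 / 12
v = 10*pi / 12
v = 5/6*pi m/s

5/6*pi m/s


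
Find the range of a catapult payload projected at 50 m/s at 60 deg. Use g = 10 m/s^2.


Given: v0 = 50 m/s, theta = 60 deg, g = 10 m/s^2
sin(2*60) = sin(120) = sqrt(3)/2
Using R = v0^2 * sin(2*theta) / g
R = 50^2 * (sqrt(3)/2) / 10
R = 2500 * sqrt(3) / 20
R = 125*sqrt(3) m

125*sqrt(3) m


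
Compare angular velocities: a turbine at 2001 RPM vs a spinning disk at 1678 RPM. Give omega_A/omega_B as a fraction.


Given: RPM_A = 2001, RPM_B = 1678
omega = 2*pi*RPM/60, so omega_A/omega_B = RPM_A / RPM_B
omega_A/omega_B = 2001 / 1678
omega_A/omega_B = 2001/1678

2001/1678


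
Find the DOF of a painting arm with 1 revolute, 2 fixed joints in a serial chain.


Given: serial robot with 1 revolute, 2 fixed joints
DOF contribution per joint type: revolute=1, prismatic=1, spherical=3, fixed=0
DOF = 1*1 + 2*0
DOF = 1

1


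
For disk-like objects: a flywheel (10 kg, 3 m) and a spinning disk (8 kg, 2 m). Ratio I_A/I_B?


Given: M1=10 kg, R1=3 m, M2=8 kg, R2=2 m
For a disk: I = (1/2)*M*R^2, so I_A/I_B = (M1*R1^2)/(M2*R2^2)
M1*R1^2 = 10*9 = 90
M2*R2^2 = 8*4 = 32
I_A/I_B = 90/32 = 45/16

45/16


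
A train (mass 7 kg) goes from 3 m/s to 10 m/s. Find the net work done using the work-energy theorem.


Given: m = 7 kg, v0 = 3 m/s, v = 10 m/s
Using W = (1/2)*m*(v^2 - v0^2)
v^2 = 10^2 = 100
v0^2 = 3^2 = 9
v^2 - v0^2 = 100 - 9 = 91
W = (1/2)*7*91 = 637/2 J

637/2 J


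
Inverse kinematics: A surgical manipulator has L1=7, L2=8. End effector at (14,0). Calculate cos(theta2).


Given: L1 = 7, L2 = 8, target (x, y) = (14, 0)
Using cos(theta2) = (x^2 + y^2 - L1^2 - L2^2) / (2*L1*L2)
x^2 + y^2 = 14^2 + 0 = 196
L1^2 + L2^2 = 49 + 64 = 113
Numerator = 196 - 113 = 83
Denominator = 2*7*8 = 112
cos(theta2) = 83/112 = 83/112

83/112


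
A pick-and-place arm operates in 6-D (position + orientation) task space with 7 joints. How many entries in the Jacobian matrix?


Given: task space dimension = 6, joints = 7
Jacobian is a 6 x 7 matrix
Total entries = rows * columns
Total = 6 * 7
Total = 42

42


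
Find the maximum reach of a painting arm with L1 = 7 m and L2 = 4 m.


Given: L1 = 7 m, L2 = 4 m
For a 2-link planar arm, max reach = L1 + L2 (fully extended)
Max reach = 7 + 4
Max reach = 11 m

11 m


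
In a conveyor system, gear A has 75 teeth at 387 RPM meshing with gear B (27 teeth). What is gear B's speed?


Given: N1 = 75 teeth, w1 = 387 RPM, N2 = 27 teeth
Using N1*w1 = N2*w2
w2 = N1*w1 / N2
w2 = 75*387 / 27
w2 = 29025 / 27
w2 = 1075 RPM

1075 RPM


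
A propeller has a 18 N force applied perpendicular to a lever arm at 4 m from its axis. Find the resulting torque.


Given: F = 18 N, r = 4 m, angle = 90 deg (perpendicular)
Using tau = F * r * sin(90)
sin(90) = 1
tau = 18 * 4 * 1
tau = 72 Nm

72 Nm


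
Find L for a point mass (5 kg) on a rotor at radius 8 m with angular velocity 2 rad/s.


Given: m = 5 kg, r = 8 m, omega = 2 rad/s
For a point mass: I = m*r^2
I = 5*8^2 = 5*64 = 320
L = I*omega = 320*2
L = 640 kg*m^2/s

640 kg*m^2/s


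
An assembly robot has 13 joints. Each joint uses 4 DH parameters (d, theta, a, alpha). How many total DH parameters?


Given: 13 joints, 4 DH parameters per joint (d, theta, a, alpha)
Total DH parameters = number_of_joints * 4
Total = 13 * 4
Total = 52

52


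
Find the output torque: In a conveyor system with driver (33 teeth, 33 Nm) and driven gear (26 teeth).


Given: N1 = 33, N2 = 26, T1 = 33 Nm
Using T2/T1 = N2/N1
T2 = T1 * N2 / N1
T2 = 33 * 26 / 33
T2 = 858 / 33
T2 = 26 Nm

26 Nm


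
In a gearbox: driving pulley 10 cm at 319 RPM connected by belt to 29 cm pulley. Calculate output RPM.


Given: D1 = 10 cm, w1 = 319 RPM, D2 = 29 cm
Using D1*w1 = D2*w2
w2 = D1*w1 / D2
w2 = 10*319 / 29
w2 = 3190 / 29
w2 = 110 RPM

110 RPM


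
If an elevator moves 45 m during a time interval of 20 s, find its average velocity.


Given: distance d = 45 m, time t = 20 s
Using v = d / t
v = 45 / 20
v = 9/4 m/s

9/4 m/s


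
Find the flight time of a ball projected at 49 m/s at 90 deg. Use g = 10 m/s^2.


Given: v0 = 49 m/s, theta = 90 deg, g = 10 m/s^2
sin(90) = 1
Using T = 2*v0*sin(theta) / g
T = 2*49*1 / 10
T = 98 / 10
T = 49/5 s

49/5 s


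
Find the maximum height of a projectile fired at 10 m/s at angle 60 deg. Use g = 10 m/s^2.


Given: v0 = 10 m/s, theta = 60 deg, g = 10 m/s^2
sin^2(60) = 3/4
Using H = v0^2 * sin^2(theta) / (2*g)
H = 10^2 * 3/4 / (2*10)
H = 100 * 3/4 / 20
H = 75 / 20
H = 15/4 m

15/4 m


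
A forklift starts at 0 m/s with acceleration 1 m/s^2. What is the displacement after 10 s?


Given: v0 = 0 m/s, a = 1 m/s^2, t = 10 s
Using s = v0*t + (1/2)*a*t^2
s = 0*10 + (1/2)*1*10^2
s = 0 + (1/2)*100
s = 0 + 50
s = 50

50 m


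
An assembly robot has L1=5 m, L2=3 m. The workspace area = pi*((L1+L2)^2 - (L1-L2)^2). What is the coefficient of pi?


Given: L1 = 5, L2 = 3
(L1+L2)^2 = (8)^2 = 64
(L1-L2)^2 = (2)^2 = 4
Difference = 64 - 4 = 60
This equals 4*L1*L2 = 4*5*3 = 60
Workspace area = 60*pi

60


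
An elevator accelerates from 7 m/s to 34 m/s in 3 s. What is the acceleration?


Given: initial velocity v0 = 7 m/s, final velocity v = 34 m/s, time t = 3 s
Using a = (v - v0) / t
a = (34 - 7) / 3
a = 27 / 3
a = 9 m/s^2

9 m/s^2


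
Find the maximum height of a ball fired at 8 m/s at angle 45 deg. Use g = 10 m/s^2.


Given: v0 = 8 m/s, theta = 45 deg, g = 10 m/s^2
sin^2(45) = 1/2
Using H = v0^2 * sin^2(theta) / (2*g)
H = 8^2 * 1/2 / (2*10)
H = 64 * 1/2 / 20
H = 32 / 20
H = 8/5 m

8/5 m


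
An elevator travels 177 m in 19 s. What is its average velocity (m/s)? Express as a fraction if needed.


Given: distance d = 177 m, time t = 19 s
Using v = d / t
v = 177 / 19
v = 177/19 m/s

177/19 m/s


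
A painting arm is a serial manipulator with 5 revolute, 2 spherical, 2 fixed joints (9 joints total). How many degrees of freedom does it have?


Given: serial robot with 5 revolute, 2 spherical, 2 fixed joints
DOF contribution per joint type: revolute=1, prismatic=1, spherical=3, fixed=0
DOF = 5*1 + 2*3 + 2*0
DOF = 11

11


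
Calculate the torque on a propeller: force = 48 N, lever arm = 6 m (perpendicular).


Given: F = 48 N, r = 6 m, angle = 90 deg (perpendicular)
Using tau = F * r * sin(90)
sin(90) = 1
tau = 48 * 6 * 1
tau = 288 Nm

288 Nm


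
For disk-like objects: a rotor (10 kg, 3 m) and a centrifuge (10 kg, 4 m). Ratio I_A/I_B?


Given: M1=10 kg, R1=3 m, M2=10 kg, R2=4 m
For a disk: I = (1/2)*M*R^2, so I_A/I_B = (M1*R1^2)/(M2*R2^2)
M1*R1^2 = 10*9 = 90
M2*R2^2 = 10*16 = 160
I_A/I_B = 90/160 = 9/16

9/16


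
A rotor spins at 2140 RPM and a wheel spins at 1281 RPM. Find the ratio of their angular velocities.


Given: RPM_A = 2140, RPM_B = 1281
omega = 2*pi*RPM/60, so omega_A/omega_B = RPM_A / RPM_B
omega_A/omega_B = 2140 / 1281
omega_A/omega_B = 2140/1281

2140/1281
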